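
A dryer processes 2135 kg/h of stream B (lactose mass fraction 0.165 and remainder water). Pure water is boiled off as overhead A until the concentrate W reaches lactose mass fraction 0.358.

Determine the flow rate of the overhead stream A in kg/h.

lactose is conserved: 2135×0.165 = 352.28 kg/h all reports to the concentrate.
Concentrate = 352.28/(target fraction) = 984.01 kg/h.
Overhead = 2135 − 984.01 = 1151 kg/h.

1151 kg/h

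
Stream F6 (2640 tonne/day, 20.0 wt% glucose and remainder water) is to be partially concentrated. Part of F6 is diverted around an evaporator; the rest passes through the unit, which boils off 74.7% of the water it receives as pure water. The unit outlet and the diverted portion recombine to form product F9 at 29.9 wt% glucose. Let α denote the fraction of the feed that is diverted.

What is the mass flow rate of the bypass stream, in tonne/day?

All 2640×0.200 = 528 tonne/day of glucose reaches F9, so F9 = 528/0.299 = 1765.9 tonne/day and vapour = 874.11 tonne/day.
The evaporator receives (1−α)·2640 of feed at 0.800 water and removes 0.747 of that water:
0.747×0.800×(1−α)×2640 = 874.11
(1−α) = 874.11/1577.7 = 0.5541;  α = 0.4459.
Bypass flow = 0.4459×2640 = 1177.3 tonne/day.

1177 tonne/day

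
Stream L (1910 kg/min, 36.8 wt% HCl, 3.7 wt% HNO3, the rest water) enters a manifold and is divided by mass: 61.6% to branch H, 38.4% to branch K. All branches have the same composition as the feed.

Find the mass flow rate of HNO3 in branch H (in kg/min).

Branch H total = 0.616×1910 = 1176.6 kg/min.
HNO3 in H = 0.037×1176.6 = 43.533 kg/min.

43.53 kg/min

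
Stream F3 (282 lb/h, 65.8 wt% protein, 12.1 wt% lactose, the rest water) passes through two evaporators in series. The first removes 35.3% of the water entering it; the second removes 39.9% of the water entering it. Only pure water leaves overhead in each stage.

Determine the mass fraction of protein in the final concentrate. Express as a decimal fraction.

water in feed = 282×0.221 = 62.322 lb/h.
After stage 1: water left = (1−0.353)×62.322 = 40.322; stream total = 260 lb/h.
After stage 2: water left = (1−0.399)×40.322 = 24.234; final concentrate = 243.91 lb/h.
protein fraction = 185.56/243.91 = 0.761.

0.761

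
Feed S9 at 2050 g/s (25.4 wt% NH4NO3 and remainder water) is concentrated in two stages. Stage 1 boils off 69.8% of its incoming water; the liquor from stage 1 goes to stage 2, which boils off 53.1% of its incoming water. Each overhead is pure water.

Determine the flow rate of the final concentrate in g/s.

737.3 g/s

water in feed = 2050×0.746 = 1529.3 g/s.
After stage 1: water left = (1−0.698)×1529.3 = 461.85; stream total = 982.55 g/s.
After stage 2: water left = (1−0.531)×461.85 = 216.61; final concentrate = 737.31 g/s.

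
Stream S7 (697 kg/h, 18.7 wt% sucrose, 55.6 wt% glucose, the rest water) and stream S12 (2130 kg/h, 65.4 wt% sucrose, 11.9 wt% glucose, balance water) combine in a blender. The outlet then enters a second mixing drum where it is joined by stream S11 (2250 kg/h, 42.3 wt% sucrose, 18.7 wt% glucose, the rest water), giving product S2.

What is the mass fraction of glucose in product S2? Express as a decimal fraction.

Overall, product flow = 5077 kg/h.
glucose in = 697×0.556 + 2130×0.119 + 2250×0.187 = 1061.8 kg/h.
glucose fraction in S2 = 0.209.

0.209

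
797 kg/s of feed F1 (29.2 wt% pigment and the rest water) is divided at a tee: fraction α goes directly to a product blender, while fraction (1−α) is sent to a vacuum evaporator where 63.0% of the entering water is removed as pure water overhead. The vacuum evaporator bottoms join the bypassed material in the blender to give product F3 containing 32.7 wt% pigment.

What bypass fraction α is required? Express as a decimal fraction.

0.760

All 797×0.292 = 232.72 kg/s of pigment reaches F3, so F3 = 232.72/0.327 = 711.69 kg/s and vapour = 85.306 kg/s.
The evaporator receives (1−α)·797 of feed at 0.708 water and removes 0.630 of that water:
0.630×0.708×(1−α)×797 = 85.306
(1−α) = 85.306/355.49 = 0.2400;  α = 0.7600.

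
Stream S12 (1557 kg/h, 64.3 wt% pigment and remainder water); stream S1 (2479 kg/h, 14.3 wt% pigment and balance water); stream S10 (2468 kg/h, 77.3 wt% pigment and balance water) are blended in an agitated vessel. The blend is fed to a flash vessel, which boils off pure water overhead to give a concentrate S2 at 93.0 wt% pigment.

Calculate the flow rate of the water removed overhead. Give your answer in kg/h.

2995 kg/h

pigment entering = 1557×0.643 + 2479×0.143 + 2468×0.773 = 3263.4 kg/h.
All pigment reports to S2, so S2 = 3263.4/0.930 = 3509 kg/h.
Total feed = 6504 kg/h; overhead = 6504 − 3509 = 2995 kg/h.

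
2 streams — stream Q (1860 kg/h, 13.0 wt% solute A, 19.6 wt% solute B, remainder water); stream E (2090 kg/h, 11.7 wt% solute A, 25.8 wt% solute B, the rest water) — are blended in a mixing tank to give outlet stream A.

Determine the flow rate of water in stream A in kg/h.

water out = water in = 1860×0.674 + 2090×0.625 = 2559.9 kg/h.

2560 kg/h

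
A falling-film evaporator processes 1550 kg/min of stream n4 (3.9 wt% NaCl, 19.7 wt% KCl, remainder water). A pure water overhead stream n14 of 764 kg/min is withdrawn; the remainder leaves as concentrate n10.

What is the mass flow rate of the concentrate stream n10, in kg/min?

786 kg/min

Concentrate = 1550 − 764 = 786 kg/min.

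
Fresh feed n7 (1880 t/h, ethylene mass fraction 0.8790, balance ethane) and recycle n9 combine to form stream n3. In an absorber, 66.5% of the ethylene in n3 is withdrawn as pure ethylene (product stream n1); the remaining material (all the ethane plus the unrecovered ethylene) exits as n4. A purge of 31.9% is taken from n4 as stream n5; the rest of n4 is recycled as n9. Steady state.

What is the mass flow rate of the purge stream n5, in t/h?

ethane enters only via n7 and leaves only via the purge: 1880×0.121 = 0.319×(ethane in n4), and the absorber passes all ethane, so ethane in n3 = ethane in n4 = 713.1 t/h.
ethylene in n3: m_A = 1880×0.879 + (1−0.319)·(1−0.665)·m_A, so m_A = 1652.5/0.7719 = 2140.9 t/h.
n4 = (1−0.665)×2140.9 + 713.1 = 1430.3 t/h.
Purge n5 = 0.319×1430.3 = 456.27 t/h.

456.3 t/h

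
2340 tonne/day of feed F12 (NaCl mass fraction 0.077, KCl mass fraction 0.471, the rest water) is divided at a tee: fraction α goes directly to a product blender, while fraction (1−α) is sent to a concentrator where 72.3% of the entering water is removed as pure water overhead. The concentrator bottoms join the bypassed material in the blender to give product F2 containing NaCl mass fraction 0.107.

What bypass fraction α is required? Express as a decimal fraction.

All 2340×0.077 = 180.18 tonne/day of NaCl reaches F2, so F2 = 180.18/0.107 = 1683.9 tonne/day and vapour = 656.07 tonne/day.
The evaporator receives (1−α)·2340 of feed at 0.452 water and removes 0.723 of that water:
0.723×0.452×(1−α)×2340 = 656.07
(1−α) = 656.07/764.7 = 0.8579;  α = 0.1421.

0.142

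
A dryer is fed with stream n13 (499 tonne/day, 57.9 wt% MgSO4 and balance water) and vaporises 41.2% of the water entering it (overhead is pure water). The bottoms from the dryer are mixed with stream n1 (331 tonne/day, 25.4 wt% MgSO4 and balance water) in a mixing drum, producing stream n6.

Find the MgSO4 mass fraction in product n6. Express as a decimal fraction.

0.502

Vapour removed = 0.412×0.421×499 = 86.553 tonne/day; concentrate = 412.45 tonne/day.
MgSO4 reaching the mixer = 288.92 (from concentrate) + 331×0.254 = 373 tonne/day.
Product flow = 412.45 + 331 = 743.45 tonne/day; MgSO4 fraction = 0.502.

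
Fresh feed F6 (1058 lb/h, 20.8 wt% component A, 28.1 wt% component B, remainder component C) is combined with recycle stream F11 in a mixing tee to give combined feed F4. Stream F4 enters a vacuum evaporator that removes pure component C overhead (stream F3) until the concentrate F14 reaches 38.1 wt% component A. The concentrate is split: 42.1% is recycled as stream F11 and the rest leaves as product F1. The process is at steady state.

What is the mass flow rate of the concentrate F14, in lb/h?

Overall component A balance (none leaves overhead): component A in fresh feed = component A in product, i.e. 1058×0.208 = (1−0.421)·F14·0.381.
F14 = 220.06/(0.381×0.579) = 997.57 lb/h.

997.6 lb/h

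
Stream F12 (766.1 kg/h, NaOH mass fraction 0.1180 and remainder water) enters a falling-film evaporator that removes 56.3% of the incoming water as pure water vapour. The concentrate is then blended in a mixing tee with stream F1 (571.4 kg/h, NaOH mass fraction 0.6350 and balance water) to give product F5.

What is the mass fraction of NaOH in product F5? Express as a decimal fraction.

0.4736

Vapour removed = 0.563×0.882×766.1 = 380.42 kg/h; concentrate = 385.68 kg/h.
NaOH reaching the mixer = 90.4 (from concentrate) + 571.4×0.635 = 453.24 kg/h.
Product flow = 385.68 + 571.4 = 957.08 kg/h; NaOH fraction = 0.4736.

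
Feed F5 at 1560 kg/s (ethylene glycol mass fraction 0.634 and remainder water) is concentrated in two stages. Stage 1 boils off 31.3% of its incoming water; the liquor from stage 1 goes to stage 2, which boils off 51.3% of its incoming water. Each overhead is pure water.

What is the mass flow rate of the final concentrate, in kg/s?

1180 kg/s

water in feed = 1560×0.366 = 570.96 kg/s.
After stage 1: water left = (1−0.313)×570.96 = 392.25; stream total = 1381.3 kg/s.
After stage 2: water left = (1−0.513)×392.25 = 191.03; final concentrate = 1180.1 kg/s.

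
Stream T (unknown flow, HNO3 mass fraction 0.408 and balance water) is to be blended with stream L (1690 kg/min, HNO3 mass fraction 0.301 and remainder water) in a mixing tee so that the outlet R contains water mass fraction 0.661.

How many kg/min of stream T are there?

Let T be the unknown flow. Total out = 1690 + T.
water balance: 1181.3 + 0.592·T = 0.661·(1690 + T)
(0.592 − 0.661)·T = 0.661×1690 − 1181.3 = -64.22
T = -64.22 / -0.069 = 930.72 kg/min

930.7 kg/min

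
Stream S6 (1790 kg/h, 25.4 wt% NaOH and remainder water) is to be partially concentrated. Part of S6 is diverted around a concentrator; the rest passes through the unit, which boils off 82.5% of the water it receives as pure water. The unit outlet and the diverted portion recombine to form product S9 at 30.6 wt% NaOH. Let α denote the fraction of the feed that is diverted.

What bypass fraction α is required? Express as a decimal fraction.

0.724

All 1790×0.254 = 454.66 kg/h of NaOH reaches S9, so S9 = 454.66/0.306 = 1485.8 kg/h and vapour = 304.18 kg/h.
The evaporator receives (1−α)·1790 of feed at 0.746 water and removes 0.825 of that water:
0.825×0.746×(1−α)×1790 = 304.18
(1−α) = 304.18/1101.7 = 0.2761;  α = 0.7239.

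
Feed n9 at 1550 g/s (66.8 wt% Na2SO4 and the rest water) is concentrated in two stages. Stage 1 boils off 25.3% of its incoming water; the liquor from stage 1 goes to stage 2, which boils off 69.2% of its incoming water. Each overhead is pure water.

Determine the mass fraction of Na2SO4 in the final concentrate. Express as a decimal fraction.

0.897

water in feed = 1550×0.332 = 514.6 g/s.
After stage 1: water left = (1−0.253)×514.6 = 384.41; stream total = 1419.8 g/s.
After stage 2: water left = (1−0.692)×384.41 = 118.4; final concentrate = 1153.8 g/s.
Na2SO4 fraction = 1035.4/1153.8 = 0.897.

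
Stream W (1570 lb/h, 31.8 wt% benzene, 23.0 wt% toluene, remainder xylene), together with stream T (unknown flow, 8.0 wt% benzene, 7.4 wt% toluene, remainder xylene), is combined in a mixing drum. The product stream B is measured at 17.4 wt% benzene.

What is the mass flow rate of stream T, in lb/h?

Let T be the unknown flow. Total out = 1570 + T.
benzene balance: 499.26 + 0.080·T = 0.174·(1570 + T)
(0.080 − 0.174)·T = 0.174×1570 − 499.26 = -226.08
T = -226.08 / -0.094 = 2405.1 lb/h

2405 lb/h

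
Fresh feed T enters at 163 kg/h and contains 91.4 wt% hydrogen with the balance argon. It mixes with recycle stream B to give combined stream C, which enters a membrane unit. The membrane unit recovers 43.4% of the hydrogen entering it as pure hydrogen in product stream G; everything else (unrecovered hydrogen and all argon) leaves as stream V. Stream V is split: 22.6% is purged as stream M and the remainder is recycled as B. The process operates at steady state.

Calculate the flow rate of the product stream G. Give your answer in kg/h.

hydrogen in C: m_A = 163×0.914 + (1−0.226)·(1−0.434)·m_A, so m_A = 148.98/0.5619 = 265.13 kg/h.
Product G = 0.434×265.13 = 115.07 kg/h.

115.1 kg/h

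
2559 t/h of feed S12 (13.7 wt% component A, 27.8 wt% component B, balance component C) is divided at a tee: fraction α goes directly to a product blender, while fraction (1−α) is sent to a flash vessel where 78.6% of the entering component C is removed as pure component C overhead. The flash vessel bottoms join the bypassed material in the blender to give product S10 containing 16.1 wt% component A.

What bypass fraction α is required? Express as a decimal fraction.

All 2559×0.137 = 350.58 t/h of component A reaches S10, so S10 = 350.58/0.161 = 2177.5 t/h and vapour = 381.47 t/h.
The evaporator receives (1−α)·2559 of feed at 0.585 component C and removes 0.786 of that component C:
0.786×0.585×(1−α)×2559 = 381.47
(1−α) = 381.47/1176.7 = 0.3242;  α = 0.6758.

0.676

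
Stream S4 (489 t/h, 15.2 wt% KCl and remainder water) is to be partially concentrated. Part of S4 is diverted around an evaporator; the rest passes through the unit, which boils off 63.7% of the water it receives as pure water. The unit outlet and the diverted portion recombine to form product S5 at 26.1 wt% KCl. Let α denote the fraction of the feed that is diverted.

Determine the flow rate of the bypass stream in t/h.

110.9 t/h

All 489×0.152 = 74.328 t/h of KCl reaches S5, so S5 = 74.328/0.261 = 284.78 t/h and vapour = 204.22 t/h.
The evaporator receives (1−α)·489 of feed at 0.848 water and removes 0.637 of that water:
0.637×0.848×(1−α)×489 = 204.22
(1−α) = 204.22/264.15 = 0.7731;  α = 0.2269.
Bypass flow = 0.2269×489 = 110.94 t/h.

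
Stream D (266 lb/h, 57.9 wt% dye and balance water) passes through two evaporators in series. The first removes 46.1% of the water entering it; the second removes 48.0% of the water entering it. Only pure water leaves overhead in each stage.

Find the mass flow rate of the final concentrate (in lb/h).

water in feed = 266×0.421 = 111.99 lb/h.
After stage 1: water left = (1−0.461)×111.99 = 60.36; stream total = 214.37 lb/h.
After stage 2: water left = (1−0.480)×60.36 = 31.387; final concentrate = 185.4 lb/h.

185.4 lb/h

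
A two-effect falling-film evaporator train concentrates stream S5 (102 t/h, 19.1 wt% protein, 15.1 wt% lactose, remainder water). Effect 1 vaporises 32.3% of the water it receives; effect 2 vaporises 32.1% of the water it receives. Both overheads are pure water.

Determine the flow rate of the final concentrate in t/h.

65.74 t/h

water in feed = 102×0.658 = 67.116 t/h.
After stage 1: water left = (1−0.323)×67.116 = 45.438; stream total = 80.322 t/h.
After stage 2: water left = (1−0.321)×45.438 = 30.852; final concentrate = 65.736 t/h.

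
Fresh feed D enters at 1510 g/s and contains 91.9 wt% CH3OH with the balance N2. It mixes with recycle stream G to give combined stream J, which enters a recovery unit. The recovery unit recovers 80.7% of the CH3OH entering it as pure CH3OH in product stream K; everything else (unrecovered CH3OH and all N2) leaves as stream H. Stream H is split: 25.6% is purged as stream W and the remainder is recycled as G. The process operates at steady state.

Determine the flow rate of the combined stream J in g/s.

2098 g/s

N2 enters only via D and leaves only via the purge: 1510×0.081 = 0.256×(N2 in H), and the recovery unit passes all N2, so N2 in J = N2 in H = 477.77 g/s.
CH3OH in J: m_A = 1510×0.919 + (1−0.256)·(1−0.807)·m_A, so m_A = 1387.7/0.8564 = 1620.4 g/s.
J = 1620.4 + 477.77 = 2098.1 g/s.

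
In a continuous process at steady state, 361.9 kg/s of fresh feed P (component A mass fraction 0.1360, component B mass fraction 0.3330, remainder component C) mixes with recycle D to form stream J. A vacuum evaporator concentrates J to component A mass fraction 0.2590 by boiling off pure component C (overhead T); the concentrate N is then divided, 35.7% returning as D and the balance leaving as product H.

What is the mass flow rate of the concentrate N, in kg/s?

Overall component A balance (none leaves overhead): component A in fresh feed = component A in product, i.e. 361.9×0.136 = (1−0.357)·N·0.259.
N = 49.218/(0.259×0.643) = 295.54 kg/s.

295.5 kg/s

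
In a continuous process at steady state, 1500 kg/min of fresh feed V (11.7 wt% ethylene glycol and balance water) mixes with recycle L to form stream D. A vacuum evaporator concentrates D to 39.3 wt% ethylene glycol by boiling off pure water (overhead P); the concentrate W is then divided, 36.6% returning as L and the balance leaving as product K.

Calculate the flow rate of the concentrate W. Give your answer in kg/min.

704.4 kg/min

Overall ethylene glycol balance (none leaves overhead): ethylene glycol in fresh feed = ethylene glycol in product, i.e. 1500×0.117 = (1−0.366)·W·0.393.
W = 175.5/(0.393×0.634) = 704.36 kg/min.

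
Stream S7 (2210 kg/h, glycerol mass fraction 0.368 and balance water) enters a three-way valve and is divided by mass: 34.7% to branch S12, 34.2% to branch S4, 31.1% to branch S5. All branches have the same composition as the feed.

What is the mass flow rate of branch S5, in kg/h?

Branch S5 flow = 0.311×2210 = 687.31 kg/h.

687.3 kg/h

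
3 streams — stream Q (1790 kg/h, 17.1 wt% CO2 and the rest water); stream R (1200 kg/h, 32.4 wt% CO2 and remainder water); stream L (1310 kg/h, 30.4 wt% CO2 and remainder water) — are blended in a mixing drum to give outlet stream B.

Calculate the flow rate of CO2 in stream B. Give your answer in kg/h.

CO2 out = CO2 in = 1790×0.171 + 1200×0.324 + 1310×0.304 = 1093.1 kg/h.

1093 kg/h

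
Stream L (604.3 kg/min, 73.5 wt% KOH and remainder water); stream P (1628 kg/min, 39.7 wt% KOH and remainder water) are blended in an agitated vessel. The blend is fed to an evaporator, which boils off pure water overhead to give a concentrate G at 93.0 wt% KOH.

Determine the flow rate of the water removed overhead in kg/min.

1060 kg/min

KOH entering = 604.3×0.735 + 1628×0.397 = 1090.5 kg/min.
All KOH reports to G, so G = 1090.5/0.930 = 1172.6 kg/min.
Total feed = 2232.3 kg/min; overhead = 2232.3 − 1172.6 = 1059.7 kg/min.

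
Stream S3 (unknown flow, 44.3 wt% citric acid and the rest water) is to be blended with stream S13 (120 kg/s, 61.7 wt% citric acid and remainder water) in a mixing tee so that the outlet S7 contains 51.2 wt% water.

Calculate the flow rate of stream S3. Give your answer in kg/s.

344 kg/s

Let S3 be the unknown flow. Total out = 120 + S3.
water balance: 45.96 + 0.557·S3 = 0.512·(120 + S3)
(0.557 − 0.512)·S3 = 0.512×120 − 45.96 = 15.48
S3 = 15.48 / 0.045 = 344 kg/s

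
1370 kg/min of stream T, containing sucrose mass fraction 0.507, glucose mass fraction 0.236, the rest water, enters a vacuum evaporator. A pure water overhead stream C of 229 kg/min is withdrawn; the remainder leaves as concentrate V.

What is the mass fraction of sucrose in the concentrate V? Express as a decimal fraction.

sucrose is not removed: 1370×0.507 = 694.59 kg/min of sucrose enters V.
Concentrate = 1370 − 229 = 1141 kg/min.
Mass fraction = 694.59/1141 = 0.609.

0.609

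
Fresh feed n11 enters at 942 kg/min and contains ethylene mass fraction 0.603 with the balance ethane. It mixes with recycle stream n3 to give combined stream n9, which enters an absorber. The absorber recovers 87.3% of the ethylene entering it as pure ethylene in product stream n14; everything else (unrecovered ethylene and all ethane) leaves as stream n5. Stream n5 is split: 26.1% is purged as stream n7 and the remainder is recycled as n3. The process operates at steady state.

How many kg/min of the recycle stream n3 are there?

ethane enters only via n11 and leaves only via the purge: 942×0.397 = 0.261×(ethane in n5), and the absorber passes all ethane, so ethane in n9 = ethane in n5 = 1432.9 kg/min.
ethylene in n9: m_A = 942×0.603 + (1−0.261)·(1−0.873)·m_A, so m_A = 568.03/0.9061 = 626.86 kg/min.
n5 = (1−0.873)×626.86 + 1432.9 = 1512.5 kg/min.
Recycle n3 = (1−0.261)×1512.5 = 1117.7 kg/min.

1118 kg/min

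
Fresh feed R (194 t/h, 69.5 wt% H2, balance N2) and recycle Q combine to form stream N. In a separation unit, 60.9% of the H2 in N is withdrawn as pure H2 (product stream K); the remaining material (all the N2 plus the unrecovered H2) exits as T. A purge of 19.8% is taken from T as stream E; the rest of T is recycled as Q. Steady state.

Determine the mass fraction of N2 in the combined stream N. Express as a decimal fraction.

0.603

N2 enters only via R and leaves only via the purge: 194×0.305 = 0.198×(N2 in T), and the separation unit passes all N2, so N2 in N = N2 in T = 298.84 t/h.
H2 in N: m_A = 194×0.695 + (1−0.198)·(1−0.609)·m_A, so m_A = 134.83/0.6864 = 196.43 t/h.
N = 196.43 + 298.84 = 495.26 t/h.
N2 fraction in N = 298.84/495.26 = 0.603.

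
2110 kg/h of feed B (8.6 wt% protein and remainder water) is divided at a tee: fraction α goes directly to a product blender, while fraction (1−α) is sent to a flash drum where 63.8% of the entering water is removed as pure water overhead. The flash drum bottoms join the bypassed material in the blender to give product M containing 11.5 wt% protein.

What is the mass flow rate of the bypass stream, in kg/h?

1198 kg/h

All 2110×0.086 = 181.46 kg/h of protein reaches M, so M = 181.46/0.115 = 1577.9 kg/h and vapour = 532.09 kg/h.
The evaporator receives (1−α)·2110 of feed at 0.914 water and removes 0.638 of that water:
0.638×0.914×(1−α)×2110 = 532.09
(1−α) = 532.09/1230.4 = 0.4324;  α = 0.5676.
Bypass flow = 0.5676×2110 = 1197.5 kg/h.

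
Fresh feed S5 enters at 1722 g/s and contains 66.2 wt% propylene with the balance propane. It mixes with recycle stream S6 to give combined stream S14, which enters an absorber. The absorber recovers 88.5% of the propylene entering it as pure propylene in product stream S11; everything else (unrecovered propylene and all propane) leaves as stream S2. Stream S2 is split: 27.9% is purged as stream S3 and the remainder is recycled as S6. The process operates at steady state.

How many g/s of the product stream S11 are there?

propylene in S14: m_A = 1722×0.662 + (1−0.279)·(1−0.885)·m_A, so m_A = 1140/0.9171 = 1243 g/s.
Product S11 = 0.885×1243 = 1100.1 g/s.

1100 g/s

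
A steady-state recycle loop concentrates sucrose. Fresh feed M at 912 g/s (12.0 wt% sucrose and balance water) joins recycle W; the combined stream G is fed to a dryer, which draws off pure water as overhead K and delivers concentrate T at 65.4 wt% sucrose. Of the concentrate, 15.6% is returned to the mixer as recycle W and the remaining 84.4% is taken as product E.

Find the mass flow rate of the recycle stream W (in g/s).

Overall sucrose balance (none leaves overhead): sucrose in fresh feed = sucrose in product, i.e. 912×0.120 = (1−0.156)·T·0.654.
T = 109.44/(0.654×0.844) = 198.27 g/s.
Recycle W = 0.156×198.27 = 30.93 g/s.

30.93 g/s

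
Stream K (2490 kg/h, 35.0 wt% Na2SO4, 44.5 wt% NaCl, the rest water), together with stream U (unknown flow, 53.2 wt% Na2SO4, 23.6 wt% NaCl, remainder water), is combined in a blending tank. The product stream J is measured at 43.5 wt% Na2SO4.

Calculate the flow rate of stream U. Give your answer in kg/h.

Let U be the unknown flow. Total out = 2490 + U.
Na2SO4 balance: 871.5 + 0.532·U = 0.435·(2490 + U)
(0.532 − 0.435)·U = 0.435×2490 − 871.5 = 211.65
U = 211.65 / 0.097 = 2182 kg/h

2182 kg/h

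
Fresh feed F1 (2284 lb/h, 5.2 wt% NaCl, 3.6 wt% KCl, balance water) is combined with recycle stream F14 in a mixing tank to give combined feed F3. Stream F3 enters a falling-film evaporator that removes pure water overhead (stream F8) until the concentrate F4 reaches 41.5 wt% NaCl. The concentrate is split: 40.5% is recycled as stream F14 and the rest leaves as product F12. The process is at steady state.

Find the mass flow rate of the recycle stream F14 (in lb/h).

Overall NaCl balance (none leaves overhead): NaCl in fresh feed = NaCl in product, i.e. 2284×0.052 = (1−0.405)·F4·0.415.
F4 = 118.77/(0.415×0.595) = 480.99 lb/h.
Recycle F14 = 0.405×480.99 = 194.8 lb/h.

194.8 lb/h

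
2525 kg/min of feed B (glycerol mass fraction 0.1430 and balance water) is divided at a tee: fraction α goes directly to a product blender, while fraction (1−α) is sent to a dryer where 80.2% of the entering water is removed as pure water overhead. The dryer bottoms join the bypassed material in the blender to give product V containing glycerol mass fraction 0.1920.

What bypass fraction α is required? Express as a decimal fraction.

0.629

All 2525×0.143 = 361.07 kg/min of glycerol reaches V, so V = 361.07/0.192 = 1880.6 kg/min and vapour = 644.4 kg/min.
The evaporator receives (1−α)·2525 of feed at 0.857 water and removes 0.802 of that water:
0.802×0.857×(1−α)×2525 = 644.4
(1−α) = 644.4/1735.5 = 0.3713;  α = 0.6287.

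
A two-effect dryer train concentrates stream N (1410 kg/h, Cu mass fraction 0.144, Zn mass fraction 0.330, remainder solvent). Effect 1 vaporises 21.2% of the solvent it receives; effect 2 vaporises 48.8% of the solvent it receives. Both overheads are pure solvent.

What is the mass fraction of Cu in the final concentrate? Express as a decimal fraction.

solvent in feed = 1410×0.526 = 741.66 kg/h.
After stage 1: solvent left = (1−0.212)×741.66 = 584.43; stream total = 1252.8 kg/h.
After stage 2: solvent left = (1−0.488)×584.43 = 299.23; final concentrate = 967.57 kg/h.
Cu fraction = 203.04/967.57 = 0.210.

0.210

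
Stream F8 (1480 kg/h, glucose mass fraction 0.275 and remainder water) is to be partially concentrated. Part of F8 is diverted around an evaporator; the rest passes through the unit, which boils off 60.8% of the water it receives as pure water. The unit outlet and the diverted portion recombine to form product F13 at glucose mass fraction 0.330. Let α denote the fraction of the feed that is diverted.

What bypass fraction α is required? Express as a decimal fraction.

All 1480×0.275 = 407 kg/h of glucose reaches F13, so F13 = 407/0.330 = 1233.3 kg/h and vapour = 246.67 kg/h.
The evaporator receives (1−α)·1480 of feed at 0.725 water and removes 0.608 of that water:
0.608×0.725×(1−α)×1480 = 246.67
(1−α) = 246.67/652.38 = 0.3781;  α = 0.6219.

0.622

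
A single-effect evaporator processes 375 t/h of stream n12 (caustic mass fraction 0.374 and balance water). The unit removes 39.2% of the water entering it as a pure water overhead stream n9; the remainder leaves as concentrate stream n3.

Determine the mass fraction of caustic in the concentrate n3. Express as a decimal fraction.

0.496

caustic is not removed: 375×0.374 = 140.25 t/h of caustic enters n3.
water entering = 375×0.626 = 234.75 t/h; overhead removed = 0.392×234.75 = 92.022 t/h.
Concentrate = 375 − 92.022 = 282.98 t/h.
Mass fraction = 140.25/282.98 = 0.496.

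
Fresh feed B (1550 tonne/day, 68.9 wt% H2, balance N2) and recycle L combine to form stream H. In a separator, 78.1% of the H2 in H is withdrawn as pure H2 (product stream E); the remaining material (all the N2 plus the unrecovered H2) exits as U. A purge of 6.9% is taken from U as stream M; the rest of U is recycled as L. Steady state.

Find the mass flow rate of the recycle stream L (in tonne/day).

6778 tonne/day

N2 enters only via B and leaves only via the purge: 1550×0.311 = 0.069×(N2 in U), and the separator passes all N2, so N2 in H = N2 in U = 6986.2 tonne/day.
H2 in H: m_A = 1550×0.689 + (1−0.069)·(1−0.781)·m_A, so m_A = 1067.9/0.7961 = 1341.5 tonne/day.
U = (1−0.781)×1341.5 + 6986.2 = 7280 tonne/day.
Recycle L = (1−0.069)×7280 = 6777.7 tonne/day.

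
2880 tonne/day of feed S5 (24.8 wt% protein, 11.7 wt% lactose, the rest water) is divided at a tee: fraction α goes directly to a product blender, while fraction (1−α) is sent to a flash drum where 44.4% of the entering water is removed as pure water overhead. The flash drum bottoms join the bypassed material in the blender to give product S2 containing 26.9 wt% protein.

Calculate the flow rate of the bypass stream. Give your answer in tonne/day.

All 2880×0.248 = 714.24 tonne/day of protein reaches S2, so S2 = 714.24/0.269 = 2655.2 tonne/day and vapour = 224.83 tonne/day.
The evaporator receives (1−α)·2880 of feed at 0.635 water and removes 0.444 of that water:
0.444×0.635×(1−α)×2880 = 224.83
(1−α) = 224.83/811.99 = 0.2769;  α = 0.7231.
Bypass flow = 0.7231×2880 = 2082.6 tonne/day.

2083 tonne/day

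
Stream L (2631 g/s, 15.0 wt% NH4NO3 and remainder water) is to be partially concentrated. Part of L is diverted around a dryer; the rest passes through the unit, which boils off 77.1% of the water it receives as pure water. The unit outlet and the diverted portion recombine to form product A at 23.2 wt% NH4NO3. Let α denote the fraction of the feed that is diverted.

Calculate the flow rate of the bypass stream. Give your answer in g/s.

All 2631×0.150 = 394.65 g/s of NH4NO3 reaches A, so A = 394.65/0.232 = 1701.1 g/s and vapour = 929.92 g/s.
The evaporator receives (1−α)·2631 of feed at 0.850 water and removes 0.771 of that water:
0.771×0.850×(1−α)×2631 = 929.92
(1−α) = 929.92/1724.2 = 0.5393;  α = 0.4607.
Bypass flow = 0.4607×2631 = 1212 g/s.

1212 g/s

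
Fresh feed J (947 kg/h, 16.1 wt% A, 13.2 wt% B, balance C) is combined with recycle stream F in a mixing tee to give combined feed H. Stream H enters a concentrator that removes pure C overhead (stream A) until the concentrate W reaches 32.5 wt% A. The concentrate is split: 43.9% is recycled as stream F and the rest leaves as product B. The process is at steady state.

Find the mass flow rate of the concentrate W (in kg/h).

Overall A balance (none leaves overhead): A in fresh feed = A in product, i.e. 947×0.161 = (1−0.439)·W·0.325.
W = 152.47/(0.325×0.561) = 836.24 kg/h.

836.2 kg/h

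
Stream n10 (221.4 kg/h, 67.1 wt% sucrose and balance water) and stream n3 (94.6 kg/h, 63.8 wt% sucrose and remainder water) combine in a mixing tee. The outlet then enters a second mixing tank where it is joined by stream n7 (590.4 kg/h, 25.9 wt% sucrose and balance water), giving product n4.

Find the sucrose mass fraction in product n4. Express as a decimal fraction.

Overall, product flow = 906.4 kg/h.
sucrose in = 221.4×0.671 + 94.6×0.638 + 590.4×0.259 = 361.83 kg/h.
sucrose fraction in n4 = 0.3992.

0.3992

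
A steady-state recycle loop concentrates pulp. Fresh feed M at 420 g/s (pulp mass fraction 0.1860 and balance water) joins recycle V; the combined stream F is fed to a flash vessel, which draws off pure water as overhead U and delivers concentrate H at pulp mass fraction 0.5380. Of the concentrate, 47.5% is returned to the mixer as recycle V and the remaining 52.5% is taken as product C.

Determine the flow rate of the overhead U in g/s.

274.8 g/s

Overall pulp balance (none leaves overhead): pulp in fresh feed = pulp in product, i.e. 420×0.186 = (1−0.475)·H·0.538.
H = 78.12/(0.538×0.525) = 276.58 g/s.
Recycle V = 0.475×276.58 = 131.38 g/s.
Combined feed F = 420 + 131.38 = 551.38 g/s.
Overhead U = F − H = 551.38 − 276.58 = 274.8 g/s.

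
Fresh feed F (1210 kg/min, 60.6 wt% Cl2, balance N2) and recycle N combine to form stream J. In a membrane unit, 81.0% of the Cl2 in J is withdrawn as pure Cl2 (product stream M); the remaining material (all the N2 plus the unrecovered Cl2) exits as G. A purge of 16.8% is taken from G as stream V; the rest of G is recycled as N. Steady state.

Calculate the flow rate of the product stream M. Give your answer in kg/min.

705.5 kg/min

Cl2 in J: m_A = 1210×0.606 + (1−0.168)·(1−0.810)·m_A, so m_A = 733.26/0.8419 = 870.94 kg/min.
Product M = 0.810×870.94 = 705.46 kg/min.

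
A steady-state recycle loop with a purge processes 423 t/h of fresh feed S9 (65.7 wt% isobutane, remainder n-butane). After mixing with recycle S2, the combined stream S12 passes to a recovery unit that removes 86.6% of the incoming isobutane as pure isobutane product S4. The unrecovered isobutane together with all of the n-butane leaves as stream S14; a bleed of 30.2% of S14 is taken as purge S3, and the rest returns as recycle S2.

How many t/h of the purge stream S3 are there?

157.5 t/h

n-butane enters only via S9 and leaves only via the purge: 423×0.343 = 0.302×(n-butane in S14), and the recovery unit passes all n-butane, so n-butane in S12 = n-butane in S14 = 480.43 t/h.
isobutane in S12: m_A = 423×0.657 + (1−0.302)·(1−0.866)·m_A, so m_A = 277.91/0.9065 = 306.59 t/h.
S14 = (1−0.866)×306.59 + 480.43 = 521.51 t/h.
Purge S3 = 0.302×521.51 = 157.5 t/h.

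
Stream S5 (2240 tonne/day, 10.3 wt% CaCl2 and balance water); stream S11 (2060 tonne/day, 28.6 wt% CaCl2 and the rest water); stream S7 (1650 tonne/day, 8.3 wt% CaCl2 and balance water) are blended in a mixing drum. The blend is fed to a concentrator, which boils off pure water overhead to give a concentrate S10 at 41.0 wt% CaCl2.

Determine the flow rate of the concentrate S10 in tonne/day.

CaCl2 entering = 2240×0.103 + 2060×0.286 + 1650×0.083 = 956.83 tonne/day.
All CaCl2 reports to S10, so S10 = 956.83/0.410 = 2333.7 tonne/day.

2334 tonne/day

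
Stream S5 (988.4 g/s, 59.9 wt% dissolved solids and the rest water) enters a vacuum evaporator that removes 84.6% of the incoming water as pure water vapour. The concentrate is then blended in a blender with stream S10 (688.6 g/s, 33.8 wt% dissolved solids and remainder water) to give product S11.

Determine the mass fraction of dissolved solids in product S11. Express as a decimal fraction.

0.615

Vapour removed = 0.846×0.401×988.4 = 335.31 g/s; concentrate = 653.09 g/s.
dissolved solids reaching the mixer = 592.05 (from concentrate) + 688.6×0.338 = 824.8 g/s.
Product flow = 653.09 + 688.6 = 1341.7 g/s; dissolved solids fraction = 0.615.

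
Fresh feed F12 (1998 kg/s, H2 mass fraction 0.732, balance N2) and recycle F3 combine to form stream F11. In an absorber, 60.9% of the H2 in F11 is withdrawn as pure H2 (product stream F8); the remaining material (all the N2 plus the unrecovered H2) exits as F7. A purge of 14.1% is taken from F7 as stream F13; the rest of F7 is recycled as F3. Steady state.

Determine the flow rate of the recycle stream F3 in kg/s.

N2 enters only via F12 and leaves only via the purge: 1998×0.268 = 0.141×(N2 in F7), and the absorber passes all N2, so N2 in F11 = N2 in F7 = 3797.6 kg/s.
H2 in F11: m_A = 1998×0.732 + (1−0.141)·(1−0.609)·m_A, so m_A = 1462.5/0.6641 = 2202.2 kg/s.
F7 = (1−0.609)×2202.2 + 3797.6 = 4658.7 kg/s.
Recycle F3 = (1−0.141)×4658.7 = 4001.8 kg/s.

4002 kg/s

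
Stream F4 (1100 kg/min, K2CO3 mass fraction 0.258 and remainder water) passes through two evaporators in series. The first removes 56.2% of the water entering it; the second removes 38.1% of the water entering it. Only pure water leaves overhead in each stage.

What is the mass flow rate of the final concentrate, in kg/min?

505.1 kg/min

water in feed = 1100×0.742 = 816.2 kg/min.
After stage 1: water left = (1−0.562)×816.2 = 357.5; stream total = 641.3 kg/min.
After stage 2: water left = (1−0.381)×357.5 = 221.29; final concentrate = 505.09 kg/min.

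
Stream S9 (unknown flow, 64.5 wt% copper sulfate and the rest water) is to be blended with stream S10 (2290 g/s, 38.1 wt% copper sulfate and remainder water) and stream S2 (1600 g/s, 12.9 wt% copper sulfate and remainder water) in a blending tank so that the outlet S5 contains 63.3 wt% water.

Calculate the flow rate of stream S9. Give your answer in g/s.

1254 g/s

Let S9 be the unknown flow. Total out = 3890 + S9.
water balance: 2811.1 + 0.355·S9 = 0.633·(3890 + S9)
(0.355 − 0.633)·S9 = 0.633×3890 − 2811.1 = -348.74
S9 = -348.74 / -0.278 = 1254.5 g/s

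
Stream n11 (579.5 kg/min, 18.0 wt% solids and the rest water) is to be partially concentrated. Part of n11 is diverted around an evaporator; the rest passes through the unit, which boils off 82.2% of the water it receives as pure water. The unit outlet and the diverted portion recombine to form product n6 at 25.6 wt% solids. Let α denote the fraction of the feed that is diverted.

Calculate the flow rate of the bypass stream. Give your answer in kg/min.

324.3 kg/min

All 579.5×0.180 = 104.31 kg/min of solids reaches n6, so n6 = 104.31/0.256 = 407.46 kg/min and vapour = 172.04 kg/min.
The evaporator receives (1−α)·579.5 of feed at 0.820 water and removes 0.822 of that water:
0.822×0.820×(1−α)×579.5 = 172.04
(1−α) = 172.04/390.61 = 0.4404;  α = 0.5596.
Bypass flow = 0.5596×579.5 = 324.26 kg/min.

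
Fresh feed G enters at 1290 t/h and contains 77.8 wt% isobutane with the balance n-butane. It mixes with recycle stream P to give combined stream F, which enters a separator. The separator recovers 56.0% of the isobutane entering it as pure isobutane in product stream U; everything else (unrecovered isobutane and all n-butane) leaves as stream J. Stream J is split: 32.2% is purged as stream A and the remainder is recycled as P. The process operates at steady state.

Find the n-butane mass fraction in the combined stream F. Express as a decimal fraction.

0.383

n-butane enters only via G and leaves only via the purge: 1290×0.222 = 0.322×(n-butane in J), and the separator passes all n-butane, so n-butane in F = n-butane in J = 889.38 t/h.
isobutane in F: m_A = 1290×0.778 + (1−0.322)·(1−0.560)·m_A, so m_A = 1003.6/0.7017 = 1430.3 t/h.
F = 1430.3 + 889.38 = 2319.7 t/h.
n-butane fraction in F = 889.38/2319.7 = 0.383.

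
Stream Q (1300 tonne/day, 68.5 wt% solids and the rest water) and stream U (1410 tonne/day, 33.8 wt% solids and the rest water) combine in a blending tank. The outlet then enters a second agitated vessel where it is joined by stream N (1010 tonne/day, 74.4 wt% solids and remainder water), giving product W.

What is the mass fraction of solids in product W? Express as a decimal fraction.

0.5695

Overall, product flow = 3720 tonne/day.
solids in = 1300×0.685 + 1410×0.338 + 1010×0.744 = 2118.5 tonne/day.
solids fraction in W = 0.5695.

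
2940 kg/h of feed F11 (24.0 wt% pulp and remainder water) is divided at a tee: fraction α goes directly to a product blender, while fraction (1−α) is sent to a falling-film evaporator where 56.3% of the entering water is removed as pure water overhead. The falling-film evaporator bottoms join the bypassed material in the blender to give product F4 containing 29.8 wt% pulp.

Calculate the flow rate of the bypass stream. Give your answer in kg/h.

All 2940×0.240 = 705.6 kg/h of pulp reaches F4, so F4 = 705.6/0.298 = 2367.8 kg/h and vapour = 572.21 kg/h.
The evaporator receives (1−α)·2940 of feed at 0.760 water and removes 0.563 of that water:
0.563×0.760×(1−α)×2940 = 572.21
(1−α) = 572.21/1258 = 0.4549;  α = 0.5451.
Bypass flow = 0.5451×2940 = 1602.7 kg/h.

1603 kg/h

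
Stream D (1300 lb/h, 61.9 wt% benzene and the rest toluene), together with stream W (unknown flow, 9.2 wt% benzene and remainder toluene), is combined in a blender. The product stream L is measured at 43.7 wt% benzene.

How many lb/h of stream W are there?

Let W be the unknown flow. Total out = 1300 + W.
benzene balance: 804.7 + 0.092·W = 0.437·(1300 + W)
(0.092 − 0.437)·W = 0.437×1300 − 804.7 = -236.6
W = -236.6 / -0.345 = 685.8 lb/h

685.8 lb/h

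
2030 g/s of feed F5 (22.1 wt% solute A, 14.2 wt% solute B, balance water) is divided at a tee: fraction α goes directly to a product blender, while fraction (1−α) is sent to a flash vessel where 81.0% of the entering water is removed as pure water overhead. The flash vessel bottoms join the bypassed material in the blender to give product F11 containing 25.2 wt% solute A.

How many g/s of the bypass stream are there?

1546 g/s

All 2030×0.221 = 448.63 g/s of solute A reaches F11, so F11 = 448.63/0.252 = 1780.3 g/s and vapour = 249.72 g/s.
The evaporator receives (1−α)·2030 of feed at 0.637 water and removes 0.810 of that water:
0.810×0.637×(1−α)×2030 = 249.72
(1−α) = 249.72/1047.4 = 0.2384;  α = 0.7616.
Bypass flow = 0.7616×2030 = 1546 g/s.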